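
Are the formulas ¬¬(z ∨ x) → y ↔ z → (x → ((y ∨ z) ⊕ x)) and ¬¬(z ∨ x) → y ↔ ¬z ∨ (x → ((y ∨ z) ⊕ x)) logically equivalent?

equivalent

x  y  z  |  φ  ψ
F  F  F  |  T  T
F  F  T  |  F  F
F  T  F  |  T  T
F  T  T  |  T  T
T  F  F  |  F  F
T  F  T  |  T  T
T  T  F  |  T  T
T  T  T  |  F  F
The columns for φ and ψ agree on every row, so they are logically equivalent.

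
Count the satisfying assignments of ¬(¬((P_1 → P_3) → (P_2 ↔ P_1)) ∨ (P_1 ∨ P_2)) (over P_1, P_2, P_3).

2

P_1  P_2  P_3  |  (P_1 → P_3)  (P_2 ↔ P_1)  ((P_1 → P_3) → (P_2 ↔ P_1))  ¬((P_1 → P_3) → (P_2 ↔ P_1))  (P_1 ∨ P_2)  φ
 F    F    F   |       T            T                    T                            F                     F       T
 F    F    T   |       T            T                    T                            F                     F       T
 F    T    F   |       T            F                    F                            T                     T       F
 F    T    T   |       T            F                    F                            T                     T       F
 T    F    F   |       F            F                    T                            F                     T       F
 T    F    T   |       T            F                    F                            T                     T       F
 T    T    F   |       F            T                    T                            F                     T       F
 T    T    T   |       T            T                    T                            F                     T       F
The formula is true on 2 of the 8 rows.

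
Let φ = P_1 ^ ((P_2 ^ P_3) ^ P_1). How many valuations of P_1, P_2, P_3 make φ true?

4

P_1 | P_2 | P_3 | (P_1 ^ ((P_2 ^ P_3) ^ P_1))
--- | --- | --- | ---------------------------
 1  |  1  |  1  |              0             
 1  |  1  |  0  |              1             
 1  |  0  |  1  |              1             
 1  |  0  |  0  |              0             
 0  |  1  |  1  |              0             
 0  |  1  |  0  |              1             
 0  |  0  |  1  |              1             
 0  |  0  |  0  |              0             
The formula is true on 4 of the 8 rows.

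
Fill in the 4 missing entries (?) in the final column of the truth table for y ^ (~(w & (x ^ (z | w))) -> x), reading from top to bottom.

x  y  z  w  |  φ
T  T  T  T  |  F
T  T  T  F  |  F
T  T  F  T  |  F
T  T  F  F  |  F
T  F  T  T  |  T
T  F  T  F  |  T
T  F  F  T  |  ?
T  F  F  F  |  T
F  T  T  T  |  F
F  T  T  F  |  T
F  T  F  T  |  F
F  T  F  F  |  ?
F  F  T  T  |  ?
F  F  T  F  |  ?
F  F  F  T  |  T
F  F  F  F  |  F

Row x=T, y=F, z=F, w=T: (~(w & (x ^ (z | w))) -> x) = T, so the formula = T.
Row x=F, y=T, z=F, w=F: (~(w & (x ^ (z | w))) -> x) = F, so the formula = T.
Row x=F, y=F, z=T, w=T: (~(w & (x ^ (z | w))) -> x) = T, so the formula = T.
Row x=F, y=F, z=T, w=F: (~(w & (x ^ (z | w))) -> x) = F, so the formula = F.

T, T, T, F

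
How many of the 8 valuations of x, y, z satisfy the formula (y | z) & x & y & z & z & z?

1

x  y  z     ((y | z) & x & (y & (z & z) & z))
T  T  T                     T                
T  T  F                     F                
T  F  T                     F                
T  F  F                     F                
F  T  T                     F                
F  T  F                     F                
F  F  T                     F                
F  F  F                     F                
The formula is true on 1 of the 8 rows.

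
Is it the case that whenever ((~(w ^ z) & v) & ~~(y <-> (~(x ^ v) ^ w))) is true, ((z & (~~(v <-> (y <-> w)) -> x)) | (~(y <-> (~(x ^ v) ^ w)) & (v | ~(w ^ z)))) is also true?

x  y  z  w  v  |  φ  ψ
F  F  F  F  F  |  F  T
F  F  F  F  T  |  T  F
F  F  F  T  F  |  F  F
F  F  F  T  T  |  F  T
F  F  T  F  F  |  F  T
F  F  T  F  T  |  F  F
F  F  T  T  F  |  F  F
F  F  T  T  T  |  F  T
F  T  F  F  F  |  F  F
F  T  F  F  T  |  F  T
F  T  F  T  F  |  F  F
F  T  F  T  T  |  F  F
F  T  T  F  F  |  F  F
F  T  T  F  T  |  F  T
F  T  T  T  F  |  F  T
F  T  T  T  T  |  T  F
T  F  F  F  F  |  F  F
T  F  F  F  T  |  F  T
T  F  F  T  F  |  F  F
T  F  F  T  T  |  F  F
T  F  T  F  F  |  F  T
T  F  T  F  T  |  F  T
T  F  T  T  F  |  F  T
T  F  T  T  T  |  T  T
T  T  F  F  F  |  F  T
T  T  F  F  T  |  T  F
T  T  F  T  F  |  F  F
T  T  F  T  T  |  F  T
T  T  T  F  F  |  F  T
T  T  T  F  T  |  F  T
T  T  T  T  F  |  F  T
T  T  T  T  T  |  F  T
At x=F, y=F, z=F, w=F, v=T we have φ true but ψ false, so φ does not entail ψ.

no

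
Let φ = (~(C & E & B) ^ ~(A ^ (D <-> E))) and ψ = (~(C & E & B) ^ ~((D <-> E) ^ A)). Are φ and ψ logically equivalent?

  A      B      C      D      E    |    φ      ψ  
 True   True   True   True   True  |   True   True
 True   True   True   True  False  |   True   True
 True   True   True  False   True  |  False  False
 True   True   True  False  False  |  False  False
 True   True  False   True   True  |  False  False
 True   True  False   True  False  |   True   True
 True   True  False  False   True  |   True   True
 True   True  False  False  False  |  False  False
 True  False   True   True   True  |  False  False
 True  False   True   True  False  |   True   True
 True  False   True  False   True  |   True   True
 True  False   True  False  False  |  False  False
 True  False  False   True   True  |  False  False
 True  False  False   True  False  |   True   True
 True  False  False  False   True  |   True   True
 True  False  False  False  False  |  False  False
False   True   True   True   True  |  False  False
False   True   True   True  False  |  False  False
False   True   True  False   True  |   True   True
False   True   True  False  False  |   True   True
False   True  False   True   True  |   True   True
False   True  False   True  False  |  False  False
False   True  False  False   True  |  False  False
False   True  False  False  False  |   True   True
False  False   True   True   True  |   True   True
False  False   True   True  False  |  False  False
False  False   True  False   True  |  False  False
False  False   True  False  False  |   True   True
False  False  False   True   True  |   True   True
False  False  False   True  False  |  False  False
False  False  False  False   True  |  False  False
False  False  False  False  False  |   True   True
The columns for φ and ψ agree on every row, so they are logically equivalent.

equivalent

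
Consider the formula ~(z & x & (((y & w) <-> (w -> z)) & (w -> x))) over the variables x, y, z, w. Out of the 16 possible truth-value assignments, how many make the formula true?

x | y | z | w | (y & w) | (w -> z) | ((y & w) <-> (w -> z)) | (w -> x) | φ
- | - | - | - | ------- | -------- | ---------------------- | -------- | -
0 | 0 | 0 | 0 |    0    |    1     |           0            |    1     | 1
0 | 0 | 0 | 1 |    0    |    0     |           1            |    0     | 1
0 | 0 | 1 | 0 |    0    |    1     |           0            |    1     | 1
0 | 0 | 1 | 1 |    0    |    1     |           0            |    0     | 1
0 | 1 | 0 | 0 |    0    |    1     |           0            |    1     | 1
0 | 1 | 0 | 1 |    1    |    0     |           0            |    0     | 1
0 | 1 | 1 | 0 |    0    |    1     |           0            |    1     | 1
0 | 1 | 1 | 1 |    1    |    1     |           1            |    0     | 1
1 | 0 | 0 | 0 |    0    |    1     |           0            |    1     | 1
1 | 0 | 0 | 1 |    0    |    0     |           1            |    1     | 1
1 | 0 | 1 | 0 |    0    |    1     |           0            |    1     | 1
1 | 0 | 1 | 1 |    0    |    1     |           0            |    1     | 1
1 | 1 | 0 | 0 |    0    |    1     |           0            |    1     | 1
1 | 1 | 0 | 1 |    1    |    0     |           0            |    1     | 1
1 | 1 | 1 | 0 |    0    |    1     |           0            |    1     | 1
1 | 1 | 1 | 1 |    1    |    1     |           1            |    1     | 0
The formula is true on 15 of the 16 rows.

15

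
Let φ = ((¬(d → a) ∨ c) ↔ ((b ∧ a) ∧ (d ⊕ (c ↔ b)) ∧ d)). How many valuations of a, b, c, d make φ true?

a  b  c  d  |  (d → a)  ¬(d → a)  (¬(d → a) ∨ c)  (b ∧ a)  (c ↔ b)  (d ⊕ (c ↔ b))  φ
0  0  0  0  |     1        0            0            0        1           1        1
0  0  0  1  |     0        1            1            0        1           0        0
0  0  1  0  |     1        0            1            0        0           0        0
0  0  1  1  |     0        1            1            0        0           1        0
0  1  0  0  |     1        0            0            0        0           0        1
0  1  0  1  |     0        1            1            0        0           1        0
0  1  1  0  |     1        0            1            0        1           1        0
0  1  1  1  |     0        1            1            0        1           0        0
1  0  0  0  |     1        0            0            0        1           1        1
1  0  0  1  |     1        0            0            0        1           0        1
1  0  1  0  |     1        0            1            0        0           0        0
1  0  1  1  |     1        0            1            0        0           1        0
1  1  0  0  |     1        0            0            1        0           0        1
1  1  0  1  |     1        0            0            1        0           1        0
1  1  1  0  |     1        0            1            1        1           1        0
1  1  1  1  |     1        0            1            1        1           0        0
The formula is true on 5 of the 16 rows.

5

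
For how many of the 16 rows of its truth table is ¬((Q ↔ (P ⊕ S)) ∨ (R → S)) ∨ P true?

9

P | Q | R | S || (P ⊕ S) | (Q ↔ (P ⊕ S)) | (R → S) | ((Q ↔ (P ⊕ S)) ∨ (R → S)) | ¬((Q ↔ (P ⊕ S)) ∨ (R → S)) | (¬((Q ↔ (P ⊕ S)) ∨ (R → S)) ∨ P)
0 | 0 | 0 | 0 ||    0    |       1       |    1    |             1             |             0              |                0                
0 | 0 | 0 | 1 ||    1    |       0       |    1    |             1             |             0              |                0                
0 | 0 | 1 | 0 ||    0    |       1       |    0    |             1             |             0              |                0                
0 | 0 | 1 | 1 ||    1    |       0       |    1    |             1             |             0              |                0                
0 | 1 | 0 | 0 ||    0    |       0       |    1    |             1             |             0              |                0                
0 | 1 | 0 | 1 ||    1    |       1       |    1    |             1             |             0              |                0                
0 | 1 | 1 | 0 ||    0    |       0       |    0    |             0             |             1              |                1                
0 | 1 | 1 | 1 ||    1    |       1       |    1    |             1             |             0              |                0                
1 | 0 | 0 | 0 ||    1    |       0       |    1    |             1             |             0              |                1                
1 | 0 | 0 | 1 ||    0    |       1       |    1    |             1             |             0              |                1                
1 | 0 | 1 | 0 ||    1    |       0       |    0    |             0             |             1              |                1                
1 | 0 | 1 | 1 ||    0    |       1       |    1    |             1             |             0              |                1                
1 | 1 | 0 | 0 ||    1    |       1       |    1    |             1             |             0              |                1                
1 | 1 | 0 | 1 ||    0    |       0       |    1    |             1             |             0              |                1                
1 | 1 | 1 | 0 ||    1    |       1       |    0    |             1             |             0              |                1                
1 | 1 | 1 | 1 ||    0    |       0       |    1    |             1             |             0              |                1                
The formula is true on 9 of the 16 rows.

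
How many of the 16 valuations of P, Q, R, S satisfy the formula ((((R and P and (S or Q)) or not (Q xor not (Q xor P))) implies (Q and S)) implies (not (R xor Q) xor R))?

10

  P   |   Q   |   R   |   S   |   φ  
----- | ----- | ----- | ----- | -----
 True |  True |  True |  True | False
 True |  True |  True | False |  True
 True |  True | False |  True | False
 True |  True | False | False |  True
 True | False |  True |  True |  True
 True | False |  True | False |  True
 True | False | False |  True |  True
 True | False | False | False |  True
False |  True |  True |  True | False
False |  True |  True | False | False
False |  True | False |  True | False
False |  True | False | False | False
False | False |  True |  True |  True
False | False |  True | False |  True
False | False | False |  True |  True
False | False | False | False |  True
The formula is true on 10 of the 16 rows.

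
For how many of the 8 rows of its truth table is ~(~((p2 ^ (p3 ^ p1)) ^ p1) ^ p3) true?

p1 | p2 | p3 || φ
T  | T  | T  || T
T  | T  | F  || T
T  | F  | T  || F
T  | F  | F  || F
F  | T  | T  || T
F  | T  | F  || T
F  | F  | T  || F
F  | F  | F  || F
The formula is true on 4 of the 8 rows.

4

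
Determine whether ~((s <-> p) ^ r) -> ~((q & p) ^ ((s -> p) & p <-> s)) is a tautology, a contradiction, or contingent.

p | q | r | s || (s <-> p) | ((s <-> p) ^ r) | ~((s <-> p) ^ r) | (q & p) | (s -> p) | ((s -> p) & p) | (((s -> p) & p) <-> s) | φ
T | T | T | T ||     T     |        F        |        T         |    T    |    T     |       T        |           T            | T
T | T | T | F ||     F     |        T        |        F         |    T    |    T     |       T        |           F            | T
T | T | F | T ||     T     |        T        |        F         |    T    |    T     |       T        |           T            | T
T | T | F | F ||     F     |        F        |        T         |    T    |    T     |       T        |           F            | F
T | F | T | T ||     T     |        F        |        T         |    F    |    T     |       T        |           T            | F
T | F | T | F ||     F     |        T        |        F         |    F    |    T     |       T        |           F            | T
T | F | F | T ||     T     |        T        |        F         |    F    |    T     |       T        |           T            | T
T | F | F | F ||     F     |        F        |        T         |    F    |    T     |       T        |           F            | T
F | T | T | T ||     F     |        T        |        F         |    F    |    F     |       F        |           F            | T
F | T | T | F ||     T     |        F        |        T         |    F    |    T     |       F        |           T            | F
F | T | F | T ||     F     |        F        |        T         |    F    |    F     |       F        |           F            | T
F | T | F | F ||     T     |        T        |        F         |    F    |    T     |       F        |           T            | T
F | F | T | T ||     F     |        T        |        F         |    F    |    F     |       F        |           F            | T
F | F | T | F ||     T     |        F        |        T         |    F    |    T     |       F        |           T            | F
F | F | F | T ||     F     |        F        |        T         |    F    |    F     |       F        |           F            | T
F | F | F | F ||     T     |        T        |        F         |    F    |    T     |       F        |           T            | T
12 of 16 rows are T, so the formula is contingent.

contingent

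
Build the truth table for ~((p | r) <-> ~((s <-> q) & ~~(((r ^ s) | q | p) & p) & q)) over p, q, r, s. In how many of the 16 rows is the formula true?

6

p  q  r  s     (p | r)  (s <-> q)  (r ^ s)  ((r ^ s) | q | p)  (((r ^ s) | q | p) & p)  ~(((r ^ s) | q | p) & p)  ~~(((r ^ s) | q | p) & p)  φ
F  F  F  F        F         T         F             F                     F                        T                          F              T
F  F  F  T        F         F         T             T                     F                        T                          F              T
F  F  T  F        T         T         T             T                     F                        T                          F              F
F  F  T  T        T         F         F             F                     F                        T                          F              F
F  T  F  F        F         F         F             T                     F                        T                          F              T
F  T  F  T        F         T         T             T                     F                        T                          F              T
F  T  T  F        T         F         T             T                     F                        T                          F              F
F  T  T  T        T         T         F             T                     F                        T                          F              F
T  F  F  F        T         T         F             T                     T                        F                          T              F
T  F  F  T        T         F         T             T                     T                        F                          T              F
T  F  T  F        T         T         T             T                     T                        F                          T              F
T  F  T  T        T         F         F             T                     T                        F                          T              F
T  T  F  F        T         F         F             T                     T                        F                          T              F
T  T  F  T        T         T         T             T                     T                        F                          T              T
T  T  T  F        T         F         T             T                     T                        F                          T              F
T  T  T  T        T         T         F             T                     T                        F                          T              T
The formula is true on 6 of the 16 rows.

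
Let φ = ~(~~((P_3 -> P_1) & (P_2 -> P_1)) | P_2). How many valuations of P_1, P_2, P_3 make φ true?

P_1  P_2  P_3  |  φ
 T    T    T   |  F
 T    T    F   |  F
 T    F    T   |  F
 T    F    F   |  F
 F    T    T   |  F
 F    T    F   |  F
 F    F    T   |  T
 F    F    F   |  F
The formula is true on 1 of the 8 rows.

1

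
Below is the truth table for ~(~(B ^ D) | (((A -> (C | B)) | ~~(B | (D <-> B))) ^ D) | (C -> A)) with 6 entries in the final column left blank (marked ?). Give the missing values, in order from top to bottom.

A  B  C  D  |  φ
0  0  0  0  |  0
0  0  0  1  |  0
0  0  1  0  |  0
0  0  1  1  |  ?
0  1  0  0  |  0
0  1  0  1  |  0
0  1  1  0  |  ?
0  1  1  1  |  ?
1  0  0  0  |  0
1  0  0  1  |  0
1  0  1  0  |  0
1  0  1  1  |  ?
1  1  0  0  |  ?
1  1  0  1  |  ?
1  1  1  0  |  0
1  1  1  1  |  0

1, 0, 0, 0, 0, 0

Row A=0, B=0, C=1, D=1: ~(B ^ D) = 0, (((A -> (C | B)) | ~~(B | (D <-> B))) ^ D) = 0, (C -> A) = 0, (~(B ^ D) | (((A -> (C | B)) | ~~(B | (D <-> B))) ^ D) | (C -> A)) = 0, so the formula = 1.
Row A=0, B=1, C=1, D=0: ~(B ^ D) = 0, (((A -> (C | B)) | ~~(B | (D <-> B))) ^ D) = 1, (C -> A) = 0, (~(B ^ D) | (((A -> (C | B)) | ~~(B | (D <-> B))) ^ D) | (C -> A)) = 1, so the formula = 0.
Row A=0, B=1, C=1, D=1: ~(B ^ D) = 1, (((A -> (C | B)) | ~~(B | (D <-> B))) ^ D) = 0, (C -> A) = 0, (~(B ^ D) | (((A -> (C | B)) | ~~(B | (D <-> B))) ^ D) | (C -> A)) = 1, so the formula = 0.
Row A=1, B=0, C=1, D=1: ~(B ^ D) = 0, (((A -> (C | B)) | ~~(B | (D <-> B))) ^ D) = 0, (C -> A) = 1, (~(B ^ D) | (((A -> (C | B)) | ~~(B | (D <-> B))) ^ D) | (C -> A)) = 1, so the formula = 0.
Row A=1, B=1, C=0, D=0: ~(B ^ D) = 0, (((A -> (C | B)) | ~~(B | (D <-> B))) ^ D) = 1, (C -> A) = 1, (~(B ^ D) | (((A -> (C | B)) | ~~(B | (D <-> B))) ^ D) | (C -> A)) = 1, so the formula = 0.
Row A=1, B=1, C=0, D=1: ~(B ^ D) = 1, (((A -> (C | B)) | ~~(B | (D <-> B))) ^ D) = 0, (C -> A) = 1, (~(B ^ D) | (((A -> (C | B)) | ~~(B | (D <-> B))) ^ D) | (C -> A)) = 1, so the formula = 0.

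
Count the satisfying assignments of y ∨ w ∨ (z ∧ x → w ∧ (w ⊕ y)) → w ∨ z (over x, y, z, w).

x | y | z | w | (y ∨ w) | (z ∧ x) | (w ⊕ y) | (w ∧ (w ⊕ y)) | ((z ∧ x) → (w ∧ (w ⊕ y))) | (w ∨ z) | φ
- | - | - | - | ------- | ------- | ------- | ------------- | ------------------------- | ------- | -
F | F | F | F |    F    |    F    |    F    |       F       |             T             |    F    | F
F | F | F | T |    T    |    F    |    T    |       T       |             T             |    T    | T
F | F | T | F |    F    |    F    |    F    |       F       |             T             |    T    | T
F | F | T | T |    T    |    F    |    T    |       T       |             T             |    T    | T
F | T | F | F |    T    |    F    |    T    |       F       |             T             |    F    | F
F | T | F | T |    T    |    F    |    F    |       F       |             T             |    T    | T
F | T | T | F |    T    |    F    |    T    |       F       |             T             |    T    | T
F | T | T | T |    T    |    F    |    F    |       F       |             T             |    T    | T
T | F | F | F |    F    |    F    |    F    |       F       |             T             |    F    | F
T | F | F | T |    T    |    F    |    T    |       T       |             T             |    T    | T
T | F | T | F |    F    |    T    |    F    |       F       |             F             |    T    | T
T | F | T | T |    T    |    T    |    T    |       T       |             T             |    T    | T
T | T | F | F |    T    |    F    |    T    |       F       |             T             |    F    | F
T | T | F | T |    T    |    F    |    F    |       F       |             T             |    T    | T
T | T | T | F |    T    |    T    |    T    |       F       |             F             |    T    | T
T | T | T | T |    T    |    T    |    F    |       F       |             F             |    T    | T
The formula is true on 12 of the 16 rows.

12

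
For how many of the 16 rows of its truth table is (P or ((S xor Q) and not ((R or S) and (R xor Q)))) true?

P  Q  R  S  |  φ
1  1  1  1  |  1
1  1  1  0  |  1
1  1  0  1  |  1
1  1  0  0  |  1
1  0  1  1  |  1
1  0  1  0  |  1
1  0  0  1  |  1
1  0  0  0  |  1
0  1  1  1  |  0
0  1  1  0  |  1
0  1  0  1  |  0
0  1  0  0  |  1
0  0  1  1  |  0
0  0  1  0  |  0
0  0  0  1  |  1
0  0  0  0  |  0
The formula is true on 11 of the 16 rows.

11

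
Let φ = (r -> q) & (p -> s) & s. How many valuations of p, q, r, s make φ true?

p  q  r  s  |  (r -> q)  (p -> s)  ((r -> q) & (p -> s))  (((r -> q) & (p -> s)) & s)
1  1  1  1  |     1         1                1                         1             
1  1  1  0  |     1         0                0                         0             
1  1  0  1  |     1         1                1                         1             
1  1  0  0  |     1         0                0                         0             
1  0  1  1  |     0         1                0                         0             
1  0  1  0  |     0         0                0                         0             
1  0  0  1  |     1         1                1                         1             
1  0  0  0  |     1         0                0                         0             
0  1  1  1  |     1         1                1                         1             
0  1  1  0  |     1         1                1                         0             
0  1  0  1  |     1         1                1                         1             
0  1  0  0  |     1         1                1                         0             
0  0  1  1  |     0         1                0                         0             
0  0  1  0  |     0         1                0                         0             
0  0  0  1  |     1         1                1                         1             
0  0  0  0  |     1         1                1                         0             
The formula is true on 6 of the 16 rows.

6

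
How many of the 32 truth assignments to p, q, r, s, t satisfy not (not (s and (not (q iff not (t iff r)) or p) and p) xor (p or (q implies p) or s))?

p | q | r | s | t || φ
1 | 1 | 1 | 1 | 1 || 0
1 | 1 | 1 | 1 | 0 || 0
1 | 1 | 1 | 0 | 1 || 1
1 | 1 | 1 | 0 | 0 || 1
1 | 1 | 0 | 1 | 1 || 0
1 | 1 | 0 | 1 | 0 || 0
1 | 1 | 0 | 0 | 1 || 1
1 | 1 | 0 | 0 | 0 || 1
1 | 0 | 1 | 1 | 1 || 0
1 | 0 | 1 | 1 | 0 || 0
1 | 0 | 1 | 0 | 1 || 1
1 | 0 | 1 | 0 | 0 || 1
1 | 0 | 0 | 1 | 1 || 0
1 | 0 | 0 | 1 | 0 || 0
1 | 0 | 0 | 0 | 1 || 1
1 | 0 | 0 | 0 | 0 || 1
0 | 1 | 1 | 1 | 1 || 1
0 | 1 | 1 | 1 | 0 || 1
0 | 1 | 1 | 0 | 1 || 0
0 | 1 | 1 | 0 | 0 || 0
0 | 1 | 0 | 1 | 1 || 1
0 | 1 | 0 | 1 | 0 || 1
0 | 1 | 0 | 0 | 1 || 0
0 | 1 | 0 | 0 | 0 || 0
0 | 0 | 1 | 1 | 1 || 1
0 | 0 | 1 | 1 | 0 || 1
0 | 0 | 1 | 0 | 1 || 1
0 | 0 | 1 | 0 | 0 || 1
0 | 0 | 0 | 1 | 1 || 1
0 | 0 | 0 | 1 | 0 || 1
0 | 0 | 0 | 0 | 1 || 1
0 | 0 | 0 | 0 | 0 || 1
The formula is true on 20 of the 32 rows.

20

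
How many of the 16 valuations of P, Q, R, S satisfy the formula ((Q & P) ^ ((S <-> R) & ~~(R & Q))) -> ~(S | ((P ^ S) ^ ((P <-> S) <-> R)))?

13

P | Q | R | S || (Q & P) | (S <-> R) | (R & Q) | ~(R & Q) | ~~(R & Q) | ((S <-> R) & ~~(R & Q)) | (P ^ S) | (P <-> S) | ((P <-> S) <-> R) | φ
0 | 0 | 0 | 0 ||    0    |     1     |    0    |    1     |     0     |            0            |    0    |     1     |         0         | 1
0 | 0 | 0 | 1 ||    0    |     0     |    0    |    1     |     0     |            0            |    1    |     0     |         1         | 1
0 | 0 | 1 | 0 ||    0    |     0     |    0    |    1     |     0     |            0            |    0    |     1     |         1         | 1
0 | 0 | 1 | 1 ||    0    |     1     |    0    |    1     |     0     |            0            |    1    |     0     |         0         | 1
0 | 1 | 0 | 0 ||    0    |     1     |    0    |    1     |     0     |            0            |    0    |     1     |         0         | 1
0 | 1 | 0 | 1 ||    0    |     0     |    0    |    1     |     0     |            0            |    1    |     0     |         1         | 1
0 | 1 | 1 | 0 ||    0    |     0     |    1    |    0     |     1     |            0            |    0    |     1     |         1         | 1
0 | 1 | 1 | 1 ||    0    |     1     |    1    |    0     |     1     |            1            |    1    |     0     |         0         | 0
1 | 0 | 0 | 0 ||    0    |     1     |    0    |    1     |     0     |            0            |    1    |     0     |         1         | 1
1 | 0 | 0 | 1 ||    0    |     0     |    0    |    1     |     0     |            0            |    0    |     1     |         0         | 1
1 | 0 | 1 | 0 ||    0    |     0     |    0    |    1     |     0     |            0            |    1    |     0     |         0         | 1
1 | 0 | 1 | 1 ||    0    |     1     |    0    |    1     |     0     |            0            |    0    |     1     |         1         | 1
1 | 1 | 0 | 0 ||    1    |     1     |    0    |    1     |     0     |            0            |    1    |     0     |         1         | 1
1 | 1 | 0 | 1 ||    1    |     0     |    0    |    1     |     0     |            0            |    0    |     1     |         0         | 0
1 | 1 | 1 | 0 ||    1    |     0     |    1    |    0     |     1     |            0            |    1    |     0     |         0         | 0
1 | 1 | 1 | 1 ||    1    |     1     |    1    |    0     |     1     |            1            |    0    |     1     |         1         | 1
The formula is true on 13 of the 16 rows.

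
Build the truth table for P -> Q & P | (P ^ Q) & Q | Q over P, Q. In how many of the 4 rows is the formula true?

P  Q     (P -> (((Q & P) | ((P ^ Q) & Q)) | Q))
F  F                       T                   
F  T                       T                   
T  F                       F                   
T  T                       T                   
The formula is true on 3 of the 4 rows.

3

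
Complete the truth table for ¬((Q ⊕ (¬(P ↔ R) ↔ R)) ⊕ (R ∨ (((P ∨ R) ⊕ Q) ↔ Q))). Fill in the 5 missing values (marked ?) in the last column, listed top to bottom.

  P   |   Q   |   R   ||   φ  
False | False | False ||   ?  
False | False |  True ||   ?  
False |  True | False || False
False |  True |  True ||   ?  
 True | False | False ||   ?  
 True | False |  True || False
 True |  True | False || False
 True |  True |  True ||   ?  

Row P=False, Q=False, R=False: (Q ⊕ (¬(P ↔ R) ↔ R)) = True, (R ∨ (((P ∨ R) ⊕ Q) ↔ Q)) = True, ((Q ⊕ (¬(P ↔ R) ↔ R)) ⊕ (R ∨ (((P ∨ R) ⊕ Q) ↔ Q))) = False, so the formula = True.
Row P=False, Q=False, R=True: (Q ⊕ (¬(P ↔ R) ↔ R)) = True, (R ∨ (((P ∨ R) ⊕ Q) ↔ Q)) = True, ((Q ⊕ (¬(P ↔ R) ↔ R)) ⊕ (R ∨ (((P ∨ R) ⊕ Q) ↔ Q))) = False, so the formula = True.
Row P=False, Q=True, R=True: (Q ⊕ (¬(P ↔ R) ↔ R)) = False, (R ∨ (((P ∨ R) ⊕ Q) ↔ Q)) = True, ((Q ⊕ (¬(P ↔ R) ↔ R)) ⊕ (R ∨ (((P ∨ R) ⊕ Q) ↔ Q))) = True, so the formula = False.
Row P=True, Q=False, R=False: (Q ⊕ (¬(P ↔ R) ↔ R)) = False, (R ∨ (((P ∨ R) ⊕ Q) ↔ Q)) = False, ((Q ⊕ (¬(P ↔ R) ↔ R)) ⊕ (R ∨ (((P ∨ R) ⊕ Q) ↔ Q))) = False, so the formula = True.
Row P=True, Q=True, R=True: (Q ⊕ (¬(P ↔ R) ↔ R)) = True, (R ∨ (((P ∨ R) ⊕ Q) ↔ Q)) = True, ((Q ⊕ (¬(P ↔ R) ↔ R)) ⊕ (R ∨ (((P ∨ R) ⊕ Q) ↔ Q))) = False, so the formula = True.

True, True, False, True, True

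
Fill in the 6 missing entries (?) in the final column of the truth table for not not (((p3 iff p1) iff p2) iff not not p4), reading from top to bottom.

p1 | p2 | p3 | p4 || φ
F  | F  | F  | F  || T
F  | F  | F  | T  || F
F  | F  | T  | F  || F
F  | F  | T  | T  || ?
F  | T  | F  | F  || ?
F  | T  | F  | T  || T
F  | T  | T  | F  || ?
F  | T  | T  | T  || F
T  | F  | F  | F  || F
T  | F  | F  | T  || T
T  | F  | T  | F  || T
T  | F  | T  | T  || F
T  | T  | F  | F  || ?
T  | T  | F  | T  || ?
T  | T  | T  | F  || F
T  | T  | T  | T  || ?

Row p1=F, p2=F, p3=T, p4=T: (((p3 iff p1) iff p2) iff not not p4) = T, not (((p3 iff p1) iff p2) iff not not p4) = F, so the formula = T.
Row p1=F, p2=T, p3=F, p4=F: (((p3 iff p1) iff p2) iff not not p4) = F, not (((p3 iff p1) iff p2) iff not not p4) = T, so the formula = F.
Row p1=F, p2=T, p3=T, p4=F: (((p3 iff p1) iff p2) iff not not p4) = T, not (((p3 iff p1) iff p2) iff not not p4) = F, so the formula = T.
Row p1=T, p2=T, p3=F, p4=F: (((p3 iff p1) iff p2) iff not not p4) = T, not (((p3 iff p1) iff p2) iff not not p4) = F, so the formula = T.
Row p1=T, p2=T, p3=F, p4=T: (((p3 iff p1) iff p2) iff not not p4) = F, not (((p3 iff p1) iff p2) iff not not p4) = T, so the formula = F.
Row p1=T, p2=T, p3=T, p4=T: (((p3 iff p1) iff p2) iff not not p4) = T, not (((p3 iff p1) iff p2) iff not not p4) = F, so the formula = T.

T, F, T, T, F, T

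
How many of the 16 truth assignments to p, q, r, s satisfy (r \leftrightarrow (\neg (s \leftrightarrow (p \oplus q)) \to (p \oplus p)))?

8

p | q | r | s | (p \oplus q) | (p \oplus p) | φ
- | - | - | - | ------------ | ------------ | -
0 | 0 | 0 | 0 |      0       |      0       | 0
0 | 0 | 0 | 1 |      0       |      0       | 1
0 | 0 | 1 | 0 |      0       |      0       | 1
0 | 0 | 1 | 1 |      0       |      0       | 0
0 | 1 | 0 | 0 |      1       |      0       | 1
0 | 1 | 0 | 1 |      1       |      0       | 0
0 | 1 | 1 | 0 |      1       |      0       | 0
0 | 1 | 1 | 1 |      1       |      0       | 1
1 | 0 | 0 | 0 |      1       |      0       | 1
1 | 0 | 0 | 1 |      1       |      0       | 0
1 | 0 | 1 | 0 |      1       |      0       | 0
1 | 0 | 1 | 1 |      1       |      0       | 1
1 | 1 | 0 | 0 |      0       |      0       | 0
1 | 1 | 0 | 1 |      0       |      0       | 1
1 | 1 | 1 | 0 |      0       |      0       | 1
1 | 1 | 1 | 1 |      0       |      0       | 0
The formula is true on 8 of the 16 rows.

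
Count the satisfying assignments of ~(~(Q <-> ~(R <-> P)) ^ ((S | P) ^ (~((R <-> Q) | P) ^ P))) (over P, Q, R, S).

8

P  Q  R  S  |  φ
F  F  F  F  |  T
F  F  F  T  |  F
F  F  T  F  |  T
F  F  T  T  |  F
F  T  F  F  |  T
F  T  F  T  |  F
F  T  T  F  |  T
F  T  T  T  |  F
T  F  F  F  |  F
T  F  F  T  |  F
T  F  T  F  |  T
T  F  T  T  |  T
T  T  F  F  |  T
T  T  F  T  |  T
T  T  T  F  |  F
T  T  T  T  |  F
The formula is true on 8 of the 16 rows.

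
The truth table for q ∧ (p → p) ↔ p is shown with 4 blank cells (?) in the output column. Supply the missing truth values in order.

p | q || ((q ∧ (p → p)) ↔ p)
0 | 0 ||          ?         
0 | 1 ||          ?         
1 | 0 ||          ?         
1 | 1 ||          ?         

1, 0, 0, 1

Row p=0, q=0: (q ∧ (p → p)) = 0, so ((q ∧ (p → p)) ↔ p) = 1.
Row p=0, q=1: (q ∧ (p → p)) = 1, so ((q ∧ (p → p)) ↔ p) = 0.
Row p=1, q=0: (q ∧ (p → p)) = 0, so ((q ∧ (p → p)) ↔ p) = 0.
Row p=1, q=1: (q ∧ (p → p)) = 1, so ((q ∧ (p → p)) ↔ p) = 1.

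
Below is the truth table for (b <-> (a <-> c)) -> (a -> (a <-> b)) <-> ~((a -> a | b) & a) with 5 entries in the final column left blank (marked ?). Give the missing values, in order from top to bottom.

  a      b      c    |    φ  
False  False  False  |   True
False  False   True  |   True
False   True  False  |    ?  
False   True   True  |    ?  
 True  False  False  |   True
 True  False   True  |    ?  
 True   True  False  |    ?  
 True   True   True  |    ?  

Row a=False, b=True, c=False: ((b <-> (a <-> c)) -> (a -> (a <-> b))) = True, ~((a -> a | b) & a) = True, so the formula = True.
Row a=False, b=True, c=True: ((b <-> (a <-> c)) -> (a -> (a <-> b))) = True, ~((a -> a | b) & a) = True, so the formula = True.
Row a=True, b=False, c=True: ((b <-> (a <-> c)) -> (a -> (a <-> b))) = True, ~((a -> a | b) & a) = False, so the formula = False.
Row a=True, b=True, c=False: ((b <-> (a <-> c)) -> (a -> (a <-> b))) = True, ~((a -> a | b) & a) = False, so the formula = False.
Row a=True, b=True, c=True: ((b <-> (a <-> c)) -> (a -> (a <-> b))) = True, ~((a -> a | b) & a) = False, so the formula = False.

True, True, False, False, False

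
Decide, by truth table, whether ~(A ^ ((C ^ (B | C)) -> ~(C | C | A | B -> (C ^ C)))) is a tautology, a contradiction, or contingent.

A  B  C  |  φ
T  T  T  |  T
T  T  F  |  T
T  F  T  |  T
T  F  F  |  T
F  T  T  |  F
F  T  F  |  F
F  F  T  |  F
F  F  F  |  F
4 of 8 rows are T, so the formula is contingent.

contingent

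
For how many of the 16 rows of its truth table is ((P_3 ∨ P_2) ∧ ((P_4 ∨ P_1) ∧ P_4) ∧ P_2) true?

4

P_1 | P_2 | P_3 | P_4 | φ
--- | --- | --- | --- | -
 T  |  T  |  T  |  T  | T
 T  |  T  |  T  |  F  | F
 T  |  T  |  F  |  T  | T
 T  |  T  |  F  |  F  | F
 T  |  F  |  T  |  T  | F
 T  |  F  |  T  |  F  | F
 T  |  F  |  F  |  T  | F
 T  |  F  |  F  |  F  | F
 F  |  T  |  T  |  T  | T
 F  |  T  |  T  |  F  | F
 F  |  T  |  F  |  T  | T
 F  |  T  |  F  |  F  | F
 F  |  F  |  T  |  T  | F
 F  |  F  |  T  |  F  | F
 F  |  F  |  F  |  T  | F
 F  |  F  |  F  |  F  | F
The formula is true on 4 of the 16 rows.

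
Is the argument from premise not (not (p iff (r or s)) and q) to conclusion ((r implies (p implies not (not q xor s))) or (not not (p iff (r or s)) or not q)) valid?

  p   |   q   |   r   |   s   ||   φ   |   ψ  
False | False | False | False ||  True |  True
False | False | False |  True ||  True |  True
False | False |  True | False ||  True |  True
False | False |  True |  True ||  True |  True
False |  True | False | False ||  True |  True
False |  True | False |  True || False |  True
False |  True |  True | False || False |  True
False |  True |  True |  True || False |  True
 True | False | False | False ||  True |  True
 True | False | False |  True ||  True |  True
 True | False |  True | False ||  True |  True
 True | False |  True |  True ||  True |  True
 True |  True | False | False || False |  True
 True |  True | False |  True ||  True |  True
 True |  True |  True | False ||  True |  True
 True |  True |  True |  True ||  True |  True
In every row where φ is true, ψ is also true, so φ ⊨ ψ.

yes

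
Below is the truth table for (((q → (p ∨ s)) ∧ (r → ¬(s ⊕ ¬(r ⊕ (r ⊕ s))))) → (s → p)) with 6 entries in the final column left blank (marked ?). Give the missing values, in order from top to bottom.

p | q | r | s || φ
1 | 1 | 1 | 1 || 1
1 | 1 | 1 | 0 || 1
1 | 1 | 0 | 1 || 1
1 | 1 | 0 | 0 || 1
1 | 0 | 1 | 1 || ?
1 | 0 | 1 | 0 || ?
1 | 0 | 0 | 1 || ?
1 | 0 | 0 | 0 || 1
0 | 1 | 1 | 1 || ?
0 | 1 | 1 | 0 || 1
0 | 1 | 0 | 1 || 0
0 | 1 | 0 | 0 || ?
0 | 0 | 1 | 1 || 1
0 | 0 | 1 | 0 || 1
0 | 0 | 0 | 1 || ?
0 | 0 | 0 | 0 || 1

Row p=1, q=0, r=1, s=1: ((q → (p ∨ s)) ∧ (r → ¬(s ⊕ ¬(r ⊕ (r ⊕ s))))) = 0, (s → p) = 1, so the formula = 1.
Row p=1, q=0, r=1, s=0: ((q → (p ∨ s)) ∧ (r → ¬(s ⊕ ¬(r ⊕ (r ⊕ s))))) = 0, (s → p) = 1, so the formula = 1.
Row p=1, q=0, r=0, s=1: ((q → (p ∨ s)) ∧ (r → ¬(s ⊕ ¬(r ⊕ (r ⊕ s))))) = 1, (s → p) = 1, so the formula = 1.
Row p=0, q=1, r=1, s=1: ((q → (p ∨ s)) ∧ (r → ¬(s ⊕ ¬(r ⊕ (r ⊕ s))))) = 0, (s → p) = 0, so the formula = 1.
Row p=0, q=1, r=0, s=0: ((q → (p ∨ s)) ∧ (r → ¬(s ⊕ ¬(r ⊕ (r ⊕ s))))) = 0, (s → p) = 1, so the formula = 1.
Row p=0, q=0, r=0, s=1: ((q → (p ∨ s)) ∧ (r → ¬(s ⊕ ¬(r ⊕ (r ⊕ s))))) = 1, (s → p) = 0, so the formula = 0.

1, 1, 1, 1, 1, 0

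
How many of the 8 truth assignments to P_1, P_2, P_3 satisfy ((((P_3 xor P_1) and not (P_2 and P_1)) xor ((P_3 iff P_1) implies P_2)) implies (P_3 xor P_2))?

7

P_1  P_2  P_3  |  (P_3 xor P_1)  (P_2 and P_1)  not (P_2 and P_1)  (P_3 iff P_1)  ((P_3 iff P_1) implies P_2)  (P_3 xor P_2)  φ
 T    T    T   |        F              T                F                T                     T                     F        F
 T    T    F   |        T              T                F                F                     T                     T        T
 T    F    T   |        F              F                T                T                     F                     T        T
 T    F    F   |        T              F                T                F                     T                     F        T
 F    T    T   |        T              F                T                F                     T                     F        T
 F    T    F   |        F              F                T                T                     T                     T        T
 F    F    T   |        T              F                T                F                     T                     T        T
 F    F    F   |        F              F                T                T                     F                     F        T
The formula is true on 7 of the 8 rows.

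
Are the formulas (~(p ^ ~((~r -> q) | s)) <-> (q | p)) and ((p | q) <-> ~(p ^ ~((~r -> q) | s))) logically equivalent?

p | q | r | s || φ | ψ
F | F | F | F || T | T
F | F | F | T || F | F
F | F | T | F || F | F
F | F | T | T || F | F
F | T | F | F || T | T
F | T | F | T || T | T
F | T | T | F || T | T
F | T | T | T || T | T
T | F | F | F || T | T
T | F | F | T || F | F
T | F | T | F || F | F
T | F | T | T || F | F
T | T | F | F || F | F
T | T | F | T || F | F
T | T | T | F || F | F
T | T | T | T || F | F
The columns for φ and ψ agree on every row, so they are logically equivalent.

equivalent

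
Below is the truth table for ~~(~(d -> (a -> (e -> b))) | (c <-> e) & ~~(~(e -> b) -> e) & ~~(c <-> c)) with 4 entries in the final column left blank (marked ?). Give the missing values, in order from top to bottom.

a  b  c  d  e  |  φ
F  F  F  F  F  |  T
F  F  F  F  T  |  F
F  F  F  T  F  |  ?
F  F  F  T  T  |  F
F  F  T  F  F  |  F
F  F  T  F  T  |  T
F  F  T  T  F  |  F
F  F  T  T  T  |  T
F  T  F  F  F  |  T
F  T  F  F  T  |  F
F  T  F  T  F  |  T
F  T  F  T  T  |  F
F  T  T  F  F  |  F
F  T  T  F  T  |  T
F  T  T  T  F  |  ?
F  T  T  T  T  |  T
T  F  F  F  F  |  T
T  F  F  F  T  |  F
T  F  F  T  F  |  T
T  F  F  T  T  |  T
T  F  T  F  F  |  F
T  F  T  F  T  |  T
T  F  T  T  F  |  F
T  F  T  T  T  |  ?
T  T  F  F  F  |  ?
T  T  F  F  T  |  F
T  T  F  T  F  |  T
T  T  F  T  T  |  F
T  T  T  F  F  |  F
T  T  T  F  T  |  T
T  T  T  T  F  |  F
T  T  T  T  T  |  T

Row a=F, b=F, c=F, d=T, e=F: (~(d -> (a -> (e -> b))) | (c <-> e) & ~~(~(e -> b) -> e) & ~~(c <-> c)) = T, ~(~(d -> (a -> (e -> b))) | (c <-> e) & ~~(~(e -> b) -> e) & ~~(c <-> c)) = F, so the formula = T.
Row a=F, b=T, c=T, d=T, e=F: (~(d -> (a -> (e -> b))) | (c <-> e) & ~~(~(e -> b) -> e) & ~~(c <-> c)) = F, ~(~(d -> (a -> (e -> b))) | (c <-> e) & ~~(~(e -> b) -> e) & ~~(c <-> c)) = T, so the formula = F.
Row a=T, b=F, c=T, d=T, e=T: (~(d -> (a -> (e -> b))) | (c <-> e) & ~~(~(e -> b) -> e) & ~~(c <-> c)) = T, ~(~(d -> (a -> (e -> b))) | (c <-> e) & ~~(~(e -> b) -> e) & ~~(c <-> c)) = F, so the formula = T.
Row a=T, b=T, c=F, d=F, e=F: (~(d -> (a -> (e -> b))) | (c <-> e) & ~~(~(e -> b) -> e) & ~~(c <-> c)) = T, ~(~(d -> (a -> (e -> b))) | (c <-> e) & ~~(~(e -> b) -> e) & ~~(c <-> c)) = F, so the formula = T.

T, F, T, T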